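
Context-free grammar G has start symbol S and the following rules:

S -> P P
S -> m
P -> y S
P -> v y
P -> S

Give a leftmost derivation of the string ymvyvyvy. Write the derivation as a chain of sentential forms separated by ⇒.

S⇒PP⇒ySP⇒yPPP⇒ySPP⇒yPPPP⇒ySPPP⇒ymPPP⇒ymvyPP⇒ymvyvyP⇒ymvyvyvy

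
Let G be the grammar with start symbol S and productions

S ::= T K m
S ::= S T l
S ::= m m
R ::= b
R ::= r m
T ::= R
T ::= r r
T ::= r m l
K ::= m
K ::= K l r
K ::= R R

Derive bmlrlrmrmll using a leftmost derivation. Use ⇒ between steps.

S ⇒ STl ⇒ TKmTl ⇒ RKmTl ⇒ bKmTl ⇒ bKlrmTl ⇒ bKlrlrmTl ⇒ bmlrlrmTl ⇒ bmlrlrmrmll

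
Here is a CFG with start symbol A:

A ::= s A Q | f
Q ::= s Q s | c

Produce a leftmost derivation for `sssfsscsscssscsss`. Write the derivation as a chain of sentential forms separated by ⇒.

A⇒sAQ⇒ssAQQ⇒sssAQQQ⇒sssfQQQ⇒sssfsQsQQ⇒sssfssQssQQ⇒sssfsscssQQ⇒sssfsscsscQ⇒sssfsscsscsQs⇒sssfsscsscssQss⇒sssfsscsscsssQsss⇒sssfsscsscssscsss

A ⇒ sAQ   [A ::= s A Q]
sAQ ⇒ ssAQQ   [A ::= s A Q]
ssAQQ ⇒ sssAQQQ   [A ::= s A Q]
sssAQQQ ⇒ sssfQQQ   [A ::= f]
sssfQQQ ⇒ sssfsQsQQ   [Q ::= s Q s]
sssfsQsQQ ⇒ sssfssQssQQ   [Q ::= s Q s]
sssfssQssQQ ⇒ sssfsscssQQ   [Q ::= c]
sssfsscssQQ ⇒ sssfsscsscQ   [Q ::= c]
sssfsscsscQ ⇒ sssfsscsscsQs   [Q ::= s Q s]
sssfsscsscsQs ⇒ sssfsscsscssQss   [Q ::= s Q s]
sssfsscsscssQss ⇒ sssfsscsscsssQsss   [Q ::= s Q s]
sssfsscsscsssQsss ⇒ sssfsscsscssscsss   [Q ::= c]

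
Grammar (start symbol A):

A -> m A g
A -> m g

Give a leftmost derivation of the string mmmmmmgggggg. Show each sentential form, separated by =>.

A => mAg => mmAgg => mmmAggg => mmmmAgggg => mmmmmAggggg => mmmmmmgggggg

A => mAg   [A -> m A g]
mAg => mmAgg   [A -> m A g]
mmAgg => mmmAggg   [A -> m A g]
mmmAggg => mmmmAgggg   [A -> m A g]
mmmmAgggg => mmmmmAggggg   [A -> m A g]
mmmmmAggggg => mmmmmmgggggg   [A -> m g]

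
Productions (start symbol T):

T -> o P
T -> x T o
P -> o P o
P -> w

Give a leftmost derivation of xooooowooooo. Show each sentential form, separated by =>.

T => xTo => xoPo => xooPoo => xoooPooo => xooooPoooo => xoooooPooooo => xooooowooooo

T => xTo   [T -> x T o]
xTo => xoPo   [T -> o P]
xoPo => xooPoo   [P -> o P o]
xooPoo => xoooPooo   [P -> o P o]
xoooPooo => xooooPoooo   [P -> o P o]
xooooPoooo => xoooooPooooo   [P -> o P o]
xoooooPooooo => xooooowooooo   [P -> w]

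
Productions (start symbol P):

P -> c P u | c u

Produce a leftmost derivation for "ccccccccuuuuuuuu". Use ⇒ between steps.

P ⇒ cPu   [P -> c P u]
cPu ⇒ ccPuu   [P -> c P u]
ccPuu ⇒ cccPuuu   [P -> c P u]
cccPuuu ⇒ ccccPuuuu   [P -> c P u]
ccccPuuuu ⇒ cccccPuuuuu   [P -> c P u]
cccccPuuuuu ⇒ ccccccPuuuuuu   [P -> c P u]
ccccccPuuuuuu ⇒ cccccccPuuuuuuu   [P -> c P u]
cccccccPuuuuuuu ⇒ ccccccccuuuuuuuu   [P -> c u]

P⇒cPu⇒ccPuu⇒cccPuuu⇒ccccPuuuu⇒cccccPuuuuu⇒ccccccPuuuuuu⇒cccccccPuuuuuuu⇒ccccccccuuuuuuuu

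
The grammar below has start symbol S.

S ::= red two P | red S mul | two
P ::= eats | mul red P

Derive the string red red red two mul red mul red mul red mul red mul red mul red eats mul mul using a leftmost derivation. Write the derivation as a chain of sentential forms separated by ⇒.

S ⇒ red S mul   [S ::= red S mul]
red S mul ⇒ red red S mul mul   [S ::= red S mul]
red red S mul mul ⇒ red red red two P mul mul   [S ::= red two P]
red red red two P mul mul ⇒ red red red two mul red P mul mul   [P ::= mul red P]
red red red two mul red P mul mul ⇒ red red red two mul red mul red P mul mul   [P ::= mul red P]
red red red two mul red mul red P mul mul ⇒ red red red two mul red mul red mul red P mul mul   [P ::= mul red P]
red red red two mul red mul red mul red P mul mul ⇒ red red red two mul red mul red mul red mul red P mul mul   [P ::= mul red P]
red red red two mul red mul red mul red mul red P mul mul ⇒ red red red two mul red mul red mul red mul red mul red P mul mul   [P ::= mul red P]
red red red two mul red mul red mul red mul red mul red P mul mul ⇒ red red red two mul red mul red mul red mul red mul red mul red P mul mul   [P ::= mul red P]
red red red two mul red mul red mul red mul red mul red mul red P mul mul ⇒ red red red two mul red mul red mul red mul red mul red mul red eats mul mul   [P ::= eats]

S ⇒ red S mul ⇒ red red S mul mul ⇒ red red red two P mul mul ⇒ red red red two mul red P mul mul ⇒ red red red two mul red mul red P mul mul ⇒ red red red two mul red mul red mul red P mul mul ⇒ red red red two mul red mul red mul red mul red P mul mul ⇒ red red red two mul red mul red mul red mul red mul red P mul mul ⇒ red red red two mul red mul red mul red mul red mul red mul red P mul mul ⇒ red red red two mul red mul red mul red mul red mul red mul red eats mul mul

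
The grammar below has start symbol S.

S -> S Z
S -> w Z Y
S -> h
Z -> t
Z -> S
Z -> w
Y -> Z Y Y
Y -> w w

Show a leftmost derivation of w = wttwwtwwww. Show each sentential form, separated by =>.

S => wZY => wtY => wtZYY => wttYY => wttwwY => wttwwZYY => wttwwtYY => wttwwtwwY => wttwwtwwww

S => wZY   [S -> w Z Y]
wZY => wtY   [Z -> t]
wtY => wtZYY   [Y -> Z Y Y]
wtZYY => wttYY   [Z -> t]
wttYY => wttwwY   [Y -> w w]
wttwwY => wttwwZYY   [Y -> Z Y Y]
wttwwZYY => wttwwtYY   [Z -> t]
wttwwtYY => wttwwtwwY   [Y -> w w]
wttwwtwwY => wttwwtwwww   [Y -> w w]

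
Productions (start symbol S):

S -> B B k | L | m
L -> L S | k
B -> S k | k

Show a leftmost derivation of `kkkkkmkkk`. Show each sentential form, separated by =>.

S => BBk   [S -> B B k]
BBk => SkBk   [B -> S k]
SkBk => LkBk   [S -> L]
LkBk => LSkBk   [L -> L S]
LSkBk => LSSkBk   [L -> L S]
LSSkBk => LSSSkBk   [L -> L S]
LSSSkBk => kSSSkBk   [L -> k]
kSSSkBk => kLSSkBk   [S -> L]
kLSSkBk => kkSSkBk   [L -> k]
kkSSkBk => kkBBkSkBk   [S -> B B k]
kkBBkSkBk => kkkBkSkBk   [B -> k]
kkkBkSkBk => kkkkkSkBk   [B -> k]
kkkkkSkBk => kkkkkmkBk   [S -> m]
kkkkkmkBk => kkkkkmkkk   [B -> k]

S=>BBk=>SkBk=>LkBk=>LSkBk=>LSSkBk=>LSSSkBk=>kSSSkBk=>kLSSkBk=>kkSSkBk=>kkBBkSkBk=>kkkBkSkBk=>kkkkkSkBk=>kkkkkmkBk=>kkkkkmkkk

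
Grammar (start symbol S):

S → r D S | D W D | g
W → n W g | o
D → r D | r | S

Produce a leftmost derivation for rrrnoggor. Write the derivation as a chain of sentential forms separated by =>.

S=>DWD=>SWD=>DWDWD=>rDWDWD=>rrDWDWD=>rrrWDWD=>rrrnWgDWD=>rrrnogDWD=>rrrnogSWD=>rrrnoggWD=>rrrnoggoD=>rrrnoggor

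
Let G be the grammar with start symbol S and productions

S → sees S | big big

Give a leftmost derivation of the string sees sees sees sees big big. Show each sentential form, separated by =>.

S => sees S   [S → sees S]
sees S => sees sees S   [S → sees S]
sees sees S => sees sees sees S   [S → sees S]
sees sees sees S => sees sees sees sees S   [S → sees S]
sees sees sees sees S => sees sees sees sees big big   [S → big big]

S => sees S => sees sees S => sees sees sees S => sees sees sees sees S => sees sees sees sees big big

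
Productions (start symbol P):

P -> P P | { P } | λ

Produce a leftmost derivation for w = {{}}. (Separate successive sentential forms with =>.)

P => PP => {P}P => {{P}}P => {{}}P => {{}}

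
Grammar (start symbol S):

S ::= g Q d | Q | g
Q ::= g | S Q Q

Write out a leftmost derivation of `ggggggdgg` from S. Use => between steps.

S => Q => SQQ => QQQ => gQQ => ggQ => ggSQQ => gggQdQQ => gggSQQdQQ => gggQQQdQQ => ggggQQdQQ => gggggQdQQ => ggggggdQQ => ggggggdgQ => ggggggdgg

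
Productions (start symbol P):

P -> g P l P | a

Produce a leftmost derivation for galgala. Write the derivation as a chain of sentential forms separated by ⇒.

P ⇒ gPlP ⇒ galP ⇒ galgPlP ⇒ galgalP ⇒ galgala

P ⇒ gPlP   [P -> g P l P]
gPlP ⇒ galP   [P -> a]
galP ⇒ galgPlP   [P -> g P l P]
galgPlP ⇒ galgalP   [P -> a]
galgalP ⇒ galgala   [P -> a]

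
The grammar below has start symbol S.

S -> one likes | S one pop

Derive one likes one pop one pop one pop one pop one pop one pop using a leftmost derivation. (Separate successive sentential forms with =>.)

S => S one pop => S one pop one pop => S one pop one pop one pop => S one pop one pop one pop one pop => S one pop one pop one pop one pop one pop => S one pop one pop one pop one pop one pop one pop => one likes one pop one pop one pop one pop one pop one pop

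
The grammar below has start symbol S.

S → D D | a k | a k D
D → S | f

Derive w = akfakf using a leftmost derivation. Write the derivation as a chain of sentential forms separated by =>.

S=>akD=>akS=>akDD=>akfD=>akfS=>akfakD=>akfakf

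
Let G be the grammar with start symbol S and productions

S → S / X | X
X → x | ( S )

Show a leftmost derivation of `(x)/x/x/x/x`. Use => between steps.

S => S/X => S/X/X => S/X/X/X => S/X/X/X/X => X/X/X/X/X => (S)/X/X/X/X => (X)/X/X/X/X => (x)/X/X/X/X => (x)/x/X/X/X => (x)/x/x/X/X => (x)/x/x/x/X => (x)/x/x/x/x

S => S/X   [S → S / X]
S/X => S/X/X   [S → S / X]
S/X/X => S/X/X/X   [S → S / X]
S/X/X/X => S/X/X/X/X   [S → S / X]
S/X/X/X/X => X/X/X/X/X   [S → X]
X/X/X/X/X => (S)/X/X/X/X   [X → ( S )]
(S)/X/X/X/X => (X)/X/X/X/X   [S → X]
(X)/X/X/X/X => (x)/X/X/X/X   [X → x]
(x)/X/X/X/X => (x)/x/X/X/X   [X → x]
(x)/x/X/X/X => (x)/x/x/X/X   [X → x]
(x)/x/x/X/X => (x)/x/x/x/X   [X → x]
(x)/x/x/x/X => (x)/x/x/x/x   [X → x]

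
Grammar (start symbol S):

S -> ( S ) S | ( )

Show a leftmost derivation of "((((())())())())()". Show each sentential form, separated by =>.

S => (S)S => ((S)S)S => (((S)S)S)S => ((((S)S)S)S)S => ((((())S)S)S)S => ((((())())S)S)S => ((((())())())S)S => ((((())())())())S => ((((())())())())()

S => (S)S   [S -> ( S ) S]
(S)S => ((S)S)S   [S -> ( S ) S]
((S)S)S => (((S)S)S)S   [S -> ( S ) S]
(((S)S)S)S => ((((S)S)S)S)S   [S -> ( S ) S]
((((S)S)S)S)S => ((((())S)S)S)S   [S -> ( )]
((((())S)S)S)S => ((((())())S)S)S   [S -> ( )]
((((())())S)S)S => ((((())())())S)S   [S -> ( )]
((((())())())S)S => ((((())())())())S   [S -> ( )]
((((())())())())S => ((((())())())())()   [S -> ( )]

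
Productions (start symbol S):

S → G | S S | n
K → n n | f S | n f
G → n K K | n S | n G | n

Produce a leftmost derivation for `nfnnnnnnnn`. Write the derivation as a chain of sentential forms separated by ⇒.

S⇒G⇒nKK⇒nfSK⇒nfGK⇒nfnSK⇒nfnGK⇒nfnnKKK⇒nfnnnnKK⇒nfnnnnnnK⇒nfnnnnnnnn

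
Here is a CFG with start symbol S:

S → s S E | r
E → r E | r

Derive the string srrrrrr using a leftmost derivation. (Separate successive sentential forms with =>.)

S=>sSE=>srE=>srrE=>srrrE=>srrrrE=>srrrrrE=>srrrrrr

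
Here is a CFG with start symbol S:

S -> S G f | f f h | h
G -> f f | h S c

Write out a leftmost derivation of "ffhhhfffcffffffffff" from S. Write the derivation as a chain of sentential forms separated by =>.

S => SGf   [S -> S G f]
SGf => SGfGf   [S -> S G f]
SGfGf => SGfGfGf   [S -> S G f]
SGfGfGf => SGfGfGfGf   [S -> S G f]
SGfGfGfGf => ffhGfGfGfGf   [S -> f f h]
ffhGfGfGfGf => ffhhScfGfGfGf   [G -> h S c]
ffhhScfGfGfGf => ffhhSGfcfGfGfGf   [S -> S G f]
ffhhSGfcfGfGfGf => ffhhhGfcfGfGfGf   [S -> h]
ffhhhGfcfGfGfGf => ffhhhfffcfGfGfGf   [G -> f f]
ffhhhfffcfGfGfGf => ffhhhfffcffffGfGf   [G -> f f]
ffhhhfffcffffGfGf => ffhhhfffcfffffffGf   [G -> f f]
ffhhhfffcfffffffGf => ffhhhfffcffffffffff   [G -> f f]

S => SGf => SGfGf => SGfGfGf => SGfGfGfGf => ffhGfGfGfGf => ffhhScfGfGfGf => ffhhSGfcfGfGfGf => ffhhhGfcfGfGfGf => ffhhhfffcfGfGfGf => ffhhhfffcffffGfGf => ffhhhfffcfffffffGf => ffhhhfffcffffffffff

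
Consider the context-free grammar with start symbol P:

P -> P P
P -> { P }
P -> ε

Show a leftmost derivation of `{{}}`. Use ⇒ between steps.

P ⇒ PP ⇒ PPP ⇒ {P}PP ⇒ {PP}PP ⇒ {{P}P}PP ⇒ {{}P}PP ⇒ {{}}PP ⇒ {{}}P ⇒ {{}}

P ⇒ PP   [P -> P P]
PP ⇒ PPP   [P -> P P]
PPP ⇒ {P}PP   [P -> { P }]
{P}PP ⇒ {PP}PP   [P -> P P]
{PP}PP ⇒ {{P}P}PP   [P -> { P }]
{{P}P}PP ⇒ {{}P}PP   [P -> ε]
{{}P}PP ⇒ {{}}PP   [P -> ε]
{{}}PP ⇒ {{}}P   [P -> ε]
{{}}P ⇒ {{}}   [P -> ε]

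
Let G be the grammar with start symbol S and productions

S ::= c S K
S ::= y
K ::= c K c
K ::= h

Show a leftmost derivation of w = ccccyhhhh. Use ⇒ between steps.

S⇒cSK⇒ccSKK⇒cccSKKK⇒ccccSKKKK⇒ccccyKKKK⇒ccccyhKKK⇒ccccyhhKK⇒ccccyhhhK⇒ccccyhhhh

S ⇒ cSK   [S ::= c S K]
cSK ⇒ ccSKK   [S ::= c S K]
ccSKK ⇒ cccSKKK   [S ::= c S K]
cccSKKK ⇒ ccccSKKKK   [S ::= c S K]
ccccSKKKK ⇒ ccccyKKKK   [S ::= y]
ccccyKKKK ⇒ ccccyhKKK   [K ::= h]
ccccyhKKK ⇒ ccccyhhKK   [K ::= h]
ccccyhhKK ⇒ ccccyhhhK   [K ::= h]
ccccyhhhK ⇒ ccccyhhhh   [K ::= h]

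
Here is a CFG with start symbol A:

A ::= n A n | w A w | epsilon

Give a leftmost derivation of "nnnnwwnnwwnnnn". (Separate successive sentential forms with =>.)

A => nAn => nnAnn => nnnAnnn => nnnnAnnnn => nnnnwAwnnnn => nnnnwwAwwnnnn => nnnnwwnAnwwnnnn => nnnnwwnnwwnnnn

A => nAn   [A ::= n A n]
nAn => nnAnn   [A ::= n A n]
nnAnn => nnnAnnn   [A ::= n A n]
nnnAnnn => nnnnAnnnn   [A ::= n A n]
nnnnAnnnn => nnnnwAwnnnn   [A ::= w A w]
nnnnwAwnnnn => nnnnwwAwwnnnn   [A ::= w A w]
nnnnwwAwwnnnn => nnnnwwnAnwwnnnn   [A ::= n A n]
nnnnwwnAnwwnnnn => nnnnwwnnwwnnnn   [A ::= epsilon]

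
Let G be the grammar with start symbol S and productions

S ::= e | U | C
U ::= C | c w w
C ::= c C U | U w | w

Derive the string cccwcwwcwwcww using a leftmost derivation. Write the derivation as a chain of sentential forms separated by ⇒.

S ⇒ C ⇒ cCU ⇒ ccCUU ⇒ cccCUUU ⇒ cccwUUU ⇒ cccwcwwUU ⇒ cccwcwwcwwU ⇒ cccwcwwcwwcww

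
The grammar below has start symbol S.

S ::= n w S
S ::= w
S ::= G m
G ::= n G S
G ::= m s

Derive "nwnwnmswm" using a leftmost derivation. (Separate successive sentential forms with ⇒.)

S ⇒ nwS   [S ::= n w S]
nwS ⇒ nwnwS   [S ::= n w S]
nwnwS ⇒ nwnwGm   [S ::= G m]
nwnwGm ⇒ nwnwnGSm   [G ::= n G S]
nwnwnGSm ⇒ nwnwnmsSm   [G ::= m s]
nwnwnmsSm ⇒ nwnwnmswm   [S ::= w]

S ⇒ nwS ⇒ nwnwS ⇒ nwnwGm ⇒ nwnwnGSm ⇒ nwnwnmsSm ⇒ nwnwnmswm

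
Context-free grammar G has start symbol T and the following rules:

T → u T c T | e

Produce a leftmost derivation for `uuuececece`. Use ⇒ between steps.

T ⇒ uTcT ⇒ uuTcTcT ⇒ uuuTcTcTcT ⇒ uuuecTcTcT ⇒ uuuececTcT ⇒ uuuecececT ⇒ uuuececece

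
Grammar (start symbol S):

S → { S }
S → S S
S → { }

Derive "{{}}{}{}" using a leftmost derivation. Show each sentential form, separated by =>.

S => SS => SSS => {S}SS => {{}}SS => {{}}{}S => {{}}{}{}

S => SS   [S → S S]
SS => SSS   [S → S S]
SSS => {S}SS   [S → { S }]
{S}SS => {{}}SS   [S → { }]
{{}}SS => {{}}{}S   [S → { }]
{{}}{}S => {{}}{}{}   [S → { }]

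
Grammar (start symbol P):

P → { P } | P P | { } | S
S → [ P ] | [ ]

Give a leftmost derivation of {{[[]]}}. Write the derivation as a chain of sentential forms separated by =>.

P => {P} => {{P}} => {{S}} => {{[P]}} => {{[S]}} => {{[[]]}}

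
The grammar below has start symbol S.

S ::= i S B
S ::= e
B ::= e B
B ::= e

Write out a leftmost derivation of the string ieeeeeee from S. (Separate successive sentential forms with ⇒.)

S ⇒ iSB   [S ::= i S B]
iSB ⇒ ieB   [S ::= e]
ieB ⇒ ieeB   [B ::= e B]
ieeB ⇒ ieeeB   [B ::= e B]
ieeeB ⇒ ieeeeB   [B ::= e B]
ieeeeB ⇒ ieeeeeB   [B ::= e B]
ieeeeeB ⇒ ieeeeeeB   [B ::= e B]
ieeeeeeB ⇒ ieeeeeee   [B ::= e]

S⇒iSB⇒ieB⇒ieeB⇒ieeeB⇒ieeeeB⇒ieeeeeB⇒ieeeeeeB⇒ieeeeeee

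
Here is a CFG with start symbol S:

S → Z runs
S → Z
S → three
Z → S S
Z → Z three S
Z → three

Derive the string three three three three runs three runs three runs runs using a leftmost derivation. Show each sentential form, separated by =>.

S => Z runs   [S → Z runs]
Z runs => Z three S runs   [Z → Z three S]
Z three S runs => three three S runs   [Z → three]
three three S runs => three three Z runs   [S → Z]
three three Z runs => three three S S runs   [Z → S S]
three three S S runs => three three Z runs S runs   [S → Z runs]
three three Z runs S runs => three three S S runs S runs   [Z → S S]
three three S S runs S runs => three three Z runs S runs S runs   [S → Z runs]
three three Z runs S runs S runs => three three S S runs S runs S runs   [Z → S S]
three three S S runs S runs S runs => three three three S runs S runs S runs   [S → three]
three three three S runs S runs S runs => three three three three runs S runs S runs   [S → three]
three three three three runs S runs S runs => three three three three runs three runs S runs   [S → three]
three three three three runs three runs S runs => three three three three runs three runs Z runs runs   [S → Z runs]
three three three three runs three runs Z runs runs => three three three three runs three runs three runs runs   [Z → three]

S => Z runs => Z three S runs => three three S runs => three three Z runs => three three S S runs => three three Z runs S runs => three three S S runs S runs => three three Z runs S runs S runs => three three S S runs S runs S runs => three three three S runs S runs S runs => three three three three runs S runs S runs => three three three three runs three runs S runs => three three three three runs three runs Z runs runs => three three three three runs three runs three runs runs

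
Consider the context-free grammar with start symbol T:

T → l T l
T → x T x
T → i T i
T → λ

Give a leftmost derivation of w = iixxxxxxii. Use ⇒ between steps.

T ⇒ iTi ⇒ iiTii ⇒ iixTxii ⇒ iixxTxxii ⇒ iixxxTxxxii ⇒ iixxxxxxii

T ⇒ iTi   [T → i T i]
iTi ⇒ iiTii   [T → i T i]
iiTii ⇒ iixTxii   [T → x T x]
iixTxii ⇒ iixxTxxii   [T → x T x]
iixxTxxii ⇒ iixxxTxxxii   [T → x T x]
iixxxTxxxii ⇒ iixxxxxxii   [T → λ]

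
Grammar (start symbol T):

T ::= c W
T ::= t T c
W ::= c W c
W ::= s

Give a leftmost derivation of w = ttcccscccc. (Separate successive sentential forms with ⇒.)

T⇒tTc⇒ttTcc⇒ttcWcc⇒ttccWccc⇒ttcccWcccc⇒ttcccscccc

T ⇒ tTc   [T ::= t T c]
tTc ⇒ ttTcc   [T ::= t T c]
ttTcc ⇒ ttcWcc   [T ::= c W]
ttcWcc ⇒ ttccWccc   [W ::= c W c]
ttccWccc ⇒ ttcccWcccc   [W ::= c W c]
ttcccWcccc ⇒ ttcccscccc   [W ::= s]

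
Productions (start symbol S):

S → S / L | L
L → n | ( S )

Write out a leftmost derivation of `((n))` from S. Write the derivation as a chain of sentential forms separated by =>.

S => L   [S → L]
L => (S)   [L → ( S )]
(S) => (L)   [S → L]
(L) => ((S))   [L → ( S )]
((S)) => ((L))   [S → L]
((L)) => ((n))   [L → n]

S => L => (S) => (L) => ((S)) => ((L)) => ((n))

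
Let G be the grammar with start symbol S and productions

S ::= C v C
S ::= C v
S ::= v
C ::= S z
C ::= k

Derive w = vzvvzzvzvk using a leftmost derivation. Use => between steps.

S => CvC   [S ::= C v C]
CvC => SzvC   [C ::= S z]
SzvC => CvzvC   [S ::= C v]
CvzvC => SzvzvC   [C ::= S z]
SzvzvC => CvCzvzvC   [S ::= C v C]
CvCzvzvC => SzvCzvzvC   [C ::= S z]
SzvCzvzvC => vzvCzvzvC   [S ::= v]
vzvCzvzvC => vzvSzzvzvC   [C ::= S z]
vzvSzzvzvC => vzvvzzvzvC   [S ::= v]
vzvvzzvzvC => vzvvzzvzvk   [C ::= k]

S=>CvC=>SzvC=>CvzvC=>SzvzvC=>CvCzvzvC=>SzvCzvzvC=>vzvCzvzvC=>vzvSzzvzvC=>vzvvzzvzvC=>vzvvzzvzvk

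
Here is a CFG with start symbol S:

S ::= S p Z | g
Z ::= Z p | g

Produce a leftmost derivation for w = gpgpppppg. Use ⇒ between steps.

S⇒SpZ⇒SpZpZ⇒gpZpZ⇒gpZppZ⇒gpZpppZ⇒gpZppppZ⇒gpZpppppZ⇒gpgpppppZ⇒gpgpppppg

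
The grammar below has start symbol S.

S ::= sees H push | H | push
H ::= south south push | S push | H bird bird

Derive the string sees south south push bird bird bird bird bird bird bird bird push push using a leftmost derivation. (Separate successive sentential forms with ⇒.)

S ⇒ H   [S ::= H]
H ⇒ S push   [H ::= S push]
S push ⇒ sees H push push   [S ::= sees H push]
sees H push push ⇒ sees H bird bird push push   [H ::= H bird bird]
sees H bird bird push push ⇒ sees H bird bird bird bird push push   [H ::= H bird bird]
sees H bird bird bird bird push push ⇒ sees H bird bird bird bird bird bird push push   [H ::= H bird bird]
sees H bird bird bird bird bird bird push push ⇒ sees H bird bird bird bird bird bird bird bird push push   [H ::= H bird bird]
sees H bird bird bird bird bird bird bird bird push push ⇒ sees south south push bird bird bird bird bird bird bird bird push push   [H ::= south south push]

S ⇒ H ⇒ S push ⇒ sees H push push ⇒ sees H bird bird push push ⇒ sees H bird bird bird bird push push ⇒ sees H bird bird bird bird bird bird push push ⇒ sees H bird bird bird bird bird bird bird bird push push ⇒ sees south south push bird bird bird bird bird bird bird bird push push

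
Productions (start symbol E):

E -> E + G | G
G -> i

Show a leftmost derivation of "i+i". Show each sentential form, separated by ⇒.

E ⇒ E+G ⇒ G+G ⇒ i+G ⇒ i+i

E ⇒ E+G   [E -> E + G]
E+G ⇒ G+G   [E -> G]
G+G ⇒ i+G   [G -> i]
i+G ⇒ i+i   [G -> i]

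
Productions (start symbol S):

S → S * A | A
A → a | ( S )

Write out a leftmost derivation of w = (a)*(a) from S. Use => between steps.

S => S*A => A*A => (S)*A => (A)*A => (a)*A => (a)*(S) => (a)*(A) => (a)*(a)

S => S*A   [S → S * A]
S*A => A*A   [S → A]
A*A => (S)*A   [A → ( S )]
(S)*A => (A)*A   [S → A]
(A)*A => (a)*A   [A → a]
(a)*A => (a)*(S)   [A → ( S )]
(a)*(S) => (a)*(A)   [S → A]
(a)*(A) => (a)*(a)   [A → a]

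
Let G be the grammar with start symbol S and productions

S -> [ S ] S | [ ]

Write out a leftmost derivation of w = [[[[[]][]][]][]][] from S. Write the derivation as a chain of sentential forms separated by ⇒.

S⇒[S]S⇒[[S]S]S⇒[[[S]S]S]S⇒[[[[S]S]S]S]S⇒[[[[[]]S]S]S]S⇒[[[[[]][]]S]S]S⇒[[[[[]][]][]]S]S⇒[[[[[]][]][]][]]S⇒[[[[[]][]][]][]][]

S ⇒ [S]S   [S -> [ S ] S]
[S]S ⇒ [[S]S]S   [S -> [ S ] S]
[[S]S]S ⇒ [[[S]S]S]S   [S -> [ S ] S]
[[[S]S]S]S ⇒ [[[[S]S]S]S]S   [S -> [ S ] S]
[[[[S]S]S]S]S ⇒ [[[[[]]S]S]S]S   [S -> [ ]]
[[[[[]]S]S]S]S ⇒ [[[[[]][]]S]S]S   [S -> [ ]]
[[[[[]][]]S]S]S ⇒ [[[[[]][]][]]S]S   [S -> [ ]]
[[[[[]][]][]]S]S ⇒ [[[[[]][]][]][]]S   [S -> [ ]]
[[[[[]][]][]][]]S ⇒ [[[[[]][]][]][]][]   [S -> [ ]]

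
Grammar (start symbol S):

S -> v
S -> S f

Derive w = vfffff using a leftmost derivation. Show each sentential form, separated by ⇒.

S ⇒ Sf   [S -> S f]
Sf ⇒ Sff   [S -> S f]
Sff ⇒ Sfff   [S -> S f]
Sfff ⇒ Sffff   [S -> S f]
Sffff ⇒ Sfffff   [S -> S f]
Sfffff ⇒ vfffff   [S -> v]

S⇒Sf⇒Sff⇒Sfff⇒Sffff⇒Sfffff⇒vfffff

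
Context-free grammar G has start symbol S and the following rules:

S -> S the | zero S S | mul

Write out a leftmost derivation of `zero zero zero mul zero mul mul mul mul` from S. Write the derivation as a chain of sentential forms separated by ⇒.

S ⇒ zero S S ⇒ zero zero S S S ⇒ zero zero zero S S S S ⇒ zero zero zero mul S S S ⇒ zero zero zero mul zero S S S S ⇒ zero zero zero mul zero mul S S S ⇒ zero zero zero mul zero mul mul S S ⇒ zero zero zero mul zero mul mul mul S ⇒ zero zero zero mul zero mul mul mul mul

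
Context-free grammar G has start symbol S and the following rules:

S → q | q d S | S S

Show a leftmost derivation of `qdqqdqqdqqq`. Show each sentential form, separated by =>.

S => qdS => qdSS => qdqS => qdqSS => qdqSSS => qdqqdSSS => qdqqdSSSS => qdqqdqSSS => qdqqdqqdSSS => qdqqdqqdqSS => qdqqdqqdqqS => qdqqdqqdqqq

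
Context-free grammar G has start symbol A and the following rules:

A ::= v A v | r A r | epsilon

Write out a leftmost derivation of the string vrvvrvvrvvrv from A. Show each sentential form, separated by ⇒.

A ⇒ vAv ⇒ vrArv ⇒ vrvAvrv ⇒ vrvvAvvrv ⇒ vrvvrArvvrv ⇒ vrvvrvAvrvvrv ⇒ vrvvrvvrvvrv

A ⇒ vAv   [A ::= v A v]
vAv ⇒ vrArv   [A ::= r A r]
vrArv ⇒ vrvAvrv   [A ::= v A v]
vrvAvrv ⇒ vrvvAvvrv   [A ::= v A v]
vrvvAvvrv ⇒ vrvvrArvvrv   [A ::= r A r]
vrvvrArvvrv ⇒ vrvvrvAvrvvrv   [A ::= v A v]
vrvvrvAvrvvrv ⇒ vrvvrvvrvvrv   [A ::= epsilon]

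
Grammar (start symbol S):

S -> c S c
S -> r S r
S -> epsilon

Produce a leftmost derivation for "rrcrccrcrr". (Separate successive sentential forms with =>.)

S => rSr => rrSrr => rrcScrr => rrcrSrcrr => rrcrcScrcrr => rrcrccrcrr

S => rSr   [S -> r S r]
rSr => rrSrr   [S -> r S r]
rrSrr => rrcScrr   [S -> c S c]
rrcScrr => rrcrSrcrr   [S -> r S r]
rrcrSrcrr => rrcrcScrcrr   [S -> c S c]
rrcrcScrcrr => rrcrccrcrr   [S -> epsilon]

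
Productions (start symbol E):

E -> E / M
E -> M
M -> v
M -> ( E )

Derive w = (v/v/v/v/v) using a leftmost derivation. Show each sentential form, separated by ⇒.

E ⇒ M   [E -> M]
M ⇒ (E)   [M -> ( E )]
(E) ⇒ (E/M)   [E -> E / M]
(E/M) ⇒ (E/M/M)   [E -> E / M]
(E/M/M) ⇒ (E/M/M/M)   [E -> E / M]
(E/M/M/M) ⇒ (E/M/M/M/M)   [E -> E / M]
(E/M/M/M/M) ⇒ (M/M/M/M/M)   [E -> M]
(M/M/M/M/M) ⇒ (v/M/M/M/M)   [M -> v]
(v/M/M/M/M) ⇒ (v/v/M/M/M)   [M -> v]
(v/v/M/M/M) ⇒ (v/v/v/M/M)   [M -> v]
(v/v/v/M/M) ⇒ (v/v/v/v/M)   [M -> v]
(v/v/v/v/M) ⇒ (v/v/v/v/v)   [M -> v]

E ⇒ M ⇒ (E) ⇒ (E/M) ⇒ (E/M/M) ⇒ (E/M/M/M) ⇒ (E/M/M/M/M) ⇒ (M/M/M/M/M) ⇒ (v/M/M/M/M) ⇒ (v/v/M/M/M) ⇒ (v/v/v/M/M) ⇒ (v/v/v/v/M) ⇒ (v/v/v/v/v)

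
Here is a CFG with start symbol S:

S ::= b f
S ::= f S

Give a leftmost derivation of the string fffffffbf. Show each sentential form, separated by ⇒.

S ⇒ fS ⇒ ffS ⇒ fffS ⇒ ffffS ⇒ fffffS ⇒ ffffffS ⇒ fffffffS ⇒ fffffffbf

S ⇒ fS   [S ::= f S]
fS ⇒ ffS   [S ::= f S]
ffS ⇒ fffS   [S ::= f S]
fffS ⇒ ffffS   [S ::= f S]
ffffS ⇒ fffffS   [S ::= f S]
fffffS ⇒ ffffffS   [S ::= f S]
ffffffS ⇒ fffffffS   [S ::= f S]
fffffffS ⇒ fffffffbf   [S ::= b f]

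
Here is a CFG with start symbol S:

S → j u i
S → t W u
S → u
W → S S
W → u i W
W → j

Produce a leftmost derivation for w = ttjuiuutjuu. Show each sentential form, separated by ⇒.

S ⇒ tWu   [S → t W u]
tWu ⇒ tSSu   [W → S S]
tSSu ⇒ ttWuSu   [S → t W u]
ttWuSu ⇒ ttSSuSu   [W → S S]
ttSSuSu ⇒ ttjuiSuSu   [S → j u i]
ttjuiSuSu ⇒ ttjuiuuSu   [S → u]
ttjuiuuSu ⇒ ttjuiuutWuu   [S → t W u]
ttjuiuutWuu ⇒ ttjuiuutjuu   [W → j]

S ⇒ tWu ⇒ tSSu ⇒ ttWuSu ⇒ ttSSuSu ⇒ ttjuiSuSu ⇒ ttjuiuuSu ⇒ ttjuiuutWuu ⇒ ttjuiuutjuu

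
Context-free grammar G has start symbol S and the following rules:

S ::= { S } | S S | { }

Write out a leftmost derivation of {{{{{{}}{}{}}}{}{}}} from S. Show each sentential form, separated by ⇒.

S ⇒ {S} ⇒ {{S}} ⇒ {{SS}} ⇒ {{SSS}} ⇒ {{{S}SS}} ⇒ {{{{S}}SS}} ⇒ {{{{SS}}SS}} ⇒ {{{{SSS}}SS}} ⇒ {{{{{S}SS}}SS}} ⇒ {{{{{{}}SS}}SS}} ⇒ {{{{{{}}{}S}}SS}} ⇒ {{{{{{}}{}{}}}SS}} ⇒ {{{{{{}}{}{}}}{}S}} ⇒ {{{{{{}}{}{}}}{}{}}}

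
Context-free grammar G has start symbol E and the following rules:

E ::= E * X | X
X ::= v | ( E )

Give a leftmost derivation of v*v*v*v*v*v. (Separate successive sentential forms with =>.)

E => E*X   [E ::= E * X]
E*X => E*X*X   [E ::= E * X]
E*X*X => E*X*X*X   [E ::= E * X]
E*X*X*X => E*X*X*X*X   [E ::= E * X]
E*X*X*X*X => E*X*X*X*X*X   [E ::= E * X]
E*X*X*X*X*X => X*X*X*X*X*X   [E ::= X]
X*X*X*X*X*X => v*X*X*X*X*X   [X ::= v]
v*X*X*X*X*X => v*v*X*X*X*X   [X ::= v]
v*v*X*X*X*X => v*v*v*X*X*X   [X ::= v]
v*v*v*X*X*X => v*v*v*v*X*X   [X ::= v]
v*v*v*v*X*X => v*v*v*v*v*X   [X ::= v]
v*v*v*v*v*X => v*v*v*v*v*v   [X ::= v]

E => E*X => E*X*X => E*X*X*X => E*X*X*X*X => E*X*X*X*X*X => X*X*X*X*X*X => v*X*X*X*X*X => v*v*X*X*X*X => v*v*v*X*X*X => v*v*v*v*X*X => v*v*v*v*v*X => v*v*v*v*v*v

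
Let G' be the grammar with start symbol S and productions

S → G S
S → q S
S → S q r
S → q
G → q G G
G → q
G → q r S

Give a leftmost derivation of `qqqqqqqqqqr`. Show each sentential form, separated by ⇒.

S ⇒ GS   [S → G S]
GS ⇒ qS   [G → q]
qS ⇒ qGS   [S → G S]
qGS ⇒ qqGGS   [G → q G G]
qqGGS ⇒ qqqGGGS   [G → q G G]
qqqGGGS ⇒ qqqqGGGGS   [G → q G G]
qqqqGGGGS ⇒ qqqqqGGGS   [G → q]
qqqqqGGGS ⇒ qqqqqqGGS   [G → q]
qqqqqqGGS ⇒ qqqqqqqGS   [G → q]
qqqqqqqGS ⇒ qqqqqqqqS   [G → q]
qqqqqqqqS ⇒ qqqqqqqqSqr   [S → S q r]
qqqqqqqqSqr ⇒ qqqqqqqqqqr   [S → q]

S ⇒ GS ⇒ qS ⇒ qGS ⇒ qqGGS ⇒ qqqGGGS ⇒ qqqqGGGGS ⇒ qqqqqGGGS ⇒ qqqqqqGGS ⇒ qqqqqqqGS ⇒ qqqqqqqqS ⇒ qqqqqqqqSqr ⇒ qqqqqqqqqqr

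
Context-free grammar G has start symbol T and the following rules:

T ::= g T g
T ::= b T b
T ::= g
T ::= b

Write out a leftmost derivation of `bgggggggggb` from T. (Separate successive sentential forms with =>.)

T => bTb => bgTgb => bggTggb => bgggTgggb => bggggTggggb => bgggggggggb

T => bTb   [T ::= b T b]
bTb => bgTgb   [T ::= g T g]
bgTgb => bggTggb   [T ::= g T g]
bggTggb => bgggTgggb   [T ::= g T g]
bgggTgggb => bggggTggggb   [T ::= g T g]
bggggTggggb => bgggggggggb   [T ::= g]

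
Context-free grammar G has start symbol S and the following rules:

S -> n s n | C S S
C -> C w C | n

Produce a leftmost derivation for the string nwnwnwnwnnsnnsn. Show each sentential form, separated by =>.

S => CSS   [S -> C S S]
CSS => CwCSS   [C -> C w C]
CwCSS => CwCwCSS   [C -> C w C]
CwCwCSS => CwCwCwCSS   [C -> C w C]
CwCwCwCSS => CwCwCwCwCSS   [C -> C w C]
CwCwCwCwCSS => nwCwCwCwCSS   [C -> n]
nwCwCwCwCSS => nwnwCwCwCSS   [C -> n]
nwnwCwCwCSS => nwnwnwCwCSS   [C -> n]
nwnwnwCwCSS => nwnwnwnwCSS   [C -> n]
nwnwnwnwCSS => nwnwnwnwnSS   [C -> n]
nwnwnwnwnSS => nwnwnwnwnnsnS   [S -> n s n]
nwnwnwnwnnsnS => nwnwnwnwnnsnnsn   [S -> n s n]

S => CSS => CwCSS => CwCwCSS => CwCwCwCSS => CwCwCwCwCSS => nwCwCwCwCSS => nwnwCwCwCSS => nwnwnwCwCSS => nwnwnwnwCSS => nwnwnwnwnSS => nwnwnwnwnnsnS => nwnwnwnwnnsnnsn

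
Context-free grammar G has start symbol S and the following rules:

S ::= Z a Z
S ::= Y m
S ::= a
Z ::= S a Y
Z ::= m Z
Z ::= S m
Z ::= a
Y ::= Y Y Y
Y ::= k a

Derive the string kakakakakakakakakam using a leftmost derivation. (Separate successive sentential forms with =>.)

S => Ym => YYYm => YYYYYm => YYYYYYYm => kaYYYYYYm => kaYYYYYYYYm => kakaYYYYYYYm => kakakaYYYYYYm => kakakakaYYYYYm => kakakakakaYYYYm => kakakakakakaYYYm => kakakakakakakaYYm => kakakakakakakakaYm => kakakakakakakakakam

S => Ym   [S ::= Y m]
Ym => YYYm   [Y ::= Y Y Y]
YYYm => YYYYYm   [Y ::= Y Y Y]
YYYYYm => YYYYYYYm   [Y ::= Y Y Y]
YYYYYYYm => kaYYYYYYm   [Y ::= k a]
kaYYYYYYm => kaYYYYYYYYm   [Y ::= Y Y Y]
kaYYYYYYYYm => kakaYYYYYYYm   [Y ::= k a]
kakaYYYYYYYm => kakakaYYYYYYm   [Y ::= k a]
kakakaYYYYYYm => kakakakaYYYYYm   [Y ::= k a]
kakakakaYYYYYm => kakakakakaYYYYm   [Y ::= k a]
kakakakakaYYYYm => kakakakakakaYYYm   [Y ::= k a]
kakakakakakaYYYm => kakakakakakakaYYm   [Y ::= k a]
kakakakakakakaYYm => kakakakakakakakaYm   [Y ::= k a]
kakakakakakakakaYm => kakakakakakakakakam   [Y ::= k a]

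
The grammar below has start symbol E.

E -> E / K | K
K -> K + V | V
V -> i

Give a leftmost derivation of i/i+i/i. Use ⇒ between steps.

E ⇒ E/K   [E -> E / K]
E/K ⇒ E/K/K   [E -> E / K]
E/K/K ⇒ K/K/K   [E -> K]
K/K/K ⇒ V/K/K   [K -> V]
V/K/K ⇒ i/K/K   [V -> i]
i/K/K ⇒ i/K+V/K   [K -> K + V]
i/K+V/K ⇒ i/V+V/K   [K -> V]
i/V+V/K ⇒ i/i+V/K   [V -> i]
i/i+V/K ⇒ i/i+i/K   [V -> i]
i/i+i/K ⇒ i/i+i/V   [K -> V]
i/i+i/V ⇒ i/i+i/i   [V -> i]

E⇒E/K⇒E/K/K⇒K/K/K⇒V/K/K⇒i/K/K⇒i/K+V/K⇒i/V+V/K⇒i/i+V/K⇒i/i+i/K⇒i/i+i/V⇒i/i+i/i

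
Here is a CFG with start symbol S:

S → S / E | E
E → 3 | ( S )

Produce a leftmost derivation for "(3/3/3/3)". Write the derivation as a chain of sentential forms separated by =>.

S => E   [S → E]
E => (S)   [E → ( S )]
(S) => (S/E)   [S → S / E]
(S/E) => (S/E/E)   [S → S / E]
(S/E/E) => (S/E/E/E)   [S → S / E]
(S/E/E/E) => (E/E/E/E)   [S → E]
(E/E/E/E) => (3/E/E/E)   [E → 3]
(3/E/E/E) => (3/3/E/E)   [E → 3]
(3/3/E/E) => (3/3/3/E)   [E → 3]
(3/3/3/E) => (3/3/3/3)   [E → 3]

S => E => (S) => (S/E) => (S/E/E) => (S/E/E/E) => (E/E/E/E) => (3/E/E/E) => (3/3/E/E) => (3/3/3/E) => (3/3/3/3)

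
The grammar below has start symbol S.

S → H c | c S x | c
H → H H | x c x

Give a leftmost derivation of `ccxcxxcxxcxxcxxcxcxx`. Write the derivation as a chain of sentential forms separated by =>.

S => cSx   [S → c S x]
cSx => ccSxx   [S → c S x]
ccSxx => ccHcxx   [S → H c]
ccHcxx => ccHHcxx   [H → H H]
ccHHcxx => ccHHHcxx   [H → H H]
ccHHHcxx => ccxcxHHcxx   [H → x c x]
ccxcxHHcxx => ccxcxHHHcxx   [H → H H]
ccxcxHHHcxx => ccxcxHHHHcxx   [H → H H]
ccxcxHHHHcxx => ccxcxxcxHHHcxx   [H → x c x]
ccxcxxcxHHHcxx => ccxcxxcxxcxHHcxx   [H → x c x]
ccxcxxcxxcxHHcxx => ccxcxxcxxcxxcxHcxx   [H → x c x]
ccxcxxcxxcxxcxHcxx => ccxcxxcxxcxxcxxcxcxx   [H → x c x]

S=>cSx=>ccSxx=>ccHcxx=>ccHHcxx=>ccHHHcxx=>ccxcxHHcxx=>ccxcxHHHcxx=>ccxcxHHHHcxx=>ccxcxxcxHHHcxx=>ccxcxxcxxcxHHcxx=>ccxcxxcxxcxxcxHcxx=>ccxcxxcxxcxxcxxcxcxx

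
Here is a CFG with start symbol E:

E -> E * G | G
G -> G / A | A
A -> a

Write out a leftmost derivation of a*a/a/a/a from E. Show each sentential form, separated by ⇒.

E ⇒ E*G   [E -> E * G]
E*G ⇒ G*G   [E -> G]
G*G ⇒ A*G   [G -> A]
A*G ⇒ a*G   [A -> a]
a*G ⇒ a*G/A   [G -> G / A]
a*G/A ⇒ a*G/A/A   [G -> G / A]
a*G/A/A ⇒ a*G/A/A/A   [G -> G / A]
a*G/A/A/A ⇒ a*A/A/A/A   [G -> A]
a*A/A/A/A ⇒ a*a/A/A/A   [A -> a]
a*a/A/A/A ⇒ a*a/a/A/A   [A -> a]
a*a/a/A/A ⇒ a*a/a/a/A   [A -> a]
a*a/a/a/A ⇒ a*a/a/a/a   [A -> a]

E ⇒ E*G ⇒ G*G ⇒ A*G ⇒ a*G ⇒ a*G/A ⇒ a*G/A/A ⇒ a*G/A/A/A ⇒ a*A/A/A/A ⇒ a*a/A/A/A ⇒ a*a/a/A/A ⇒ a*a/a/a/A ⇒ a*a/a/a/a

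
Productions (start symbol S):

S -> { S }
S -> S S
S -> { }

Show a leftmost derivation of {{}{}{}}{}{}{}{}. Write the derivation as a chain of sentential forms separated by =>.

S => SS => SSS => SSSS => SSSSS => {S}SSSS => {SS}SSSS => {SSS}SSSS => {{}SS}SSSS => {{}{}S}SSSS => {{}{}{}}SSSS => {{}{}{}}{}SSS => {{}{}{}}{}{}SS => {{}{}{}}{}{}{}S => {{}{}{}}{}{}{}{}

S => SS   [S -> S S]
SS => SSS   [S -> S S]
SSS => SSSS   [S -> S S]
SSSS => SSSSS   [S -> S S]
SSSSS => {S}SSSS   [S -> { S }]
{S}SSSS => {SS}SSSS   [S -> S S]
{SS}SSSS => {SSS}SSSS   [S -> S S]
{SSS}SSSS => {{}SS}SSSS   [S -> { }]
{{}SS}SSSS => {{}{}S}SSSS   [S -> { }]
{{}{}S}SSSS => {{}{}{}}SSSS   [S -> { }]
{{}{}{}}SSSS => {{}{}{}}{}SSS   [S -> { }]
{{}{}{}}{}SSS => {{}{}{}}{}{}SS   [S -> { }]
{{}{}{}}{}{}SS => {{}{}{}}{}{}{}S   [S -> { }]
{{}{}{}}{}{}{}S => {{}{}{}}{}{}{}{}   [S -> { }]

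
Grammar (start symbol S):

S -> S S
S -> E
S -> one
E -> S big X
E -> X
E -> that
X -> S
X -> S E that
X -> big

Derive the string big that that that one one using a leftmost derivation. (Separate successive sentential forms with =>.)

S => S S => S S S => E S S => X S S => S E that S S => S S E that S S => E S E that S S => X S E that S S => big S E that S S => big E E that S S => big that E that S S => big that that that S S => big that that that one S => big that that that one one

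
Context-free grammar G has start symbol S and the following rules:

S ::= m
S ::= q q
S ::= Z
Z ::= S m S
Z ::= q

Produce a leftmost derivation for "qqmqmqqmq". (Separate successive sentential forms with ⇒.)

S ⇒ Z   [S ::= Z]
Z ⇒ SmS   [Z ::= S m S]
SmS ⇒ qqmS   [S ::= q q]
qqmS ⇒ qqmZ   [S ::= Z]
qqmZ ⇒ qqmSmS   [Z ::= S m S]
qqmSmS ⇒ qqmZmS   [S ::= Z]
qqmZmS ⇒ qqmSmSmS   [Z ::= S m S]
qqmSmSmS ⇒ qqmZmSmS   [S ::= Z]
qqmZmSmS ⇒ qqmqmSmS   [Z ::= q]
qqmqmSmS ⇒ qqmqmqqmS   [S ::= q q]
qqmqmqqmS ⇒ qqmqmqqmZ   [S ::= Z]
qqmqmqqmZ ⇒ qqmqmqqmq   [Z ::= q]

S ⇒ Z ⇒ SmS ⇒ qqmS ⇒ qqmZ ⇒ qqmSmS ⇒ qqmZmS ⇒ qqmSmSmS ⇒ qqmZmSmS ⇒ qqmqmSmS ⇒ qqmqmqqmS ⇒ qqmqmqqmZ ⇒ qqmqmqqmq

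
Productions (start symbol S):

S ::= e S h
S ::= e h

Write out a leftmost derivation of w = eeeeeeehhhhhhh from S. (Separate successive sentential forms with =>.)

S => eSh   [S ::= e S h]
eSh => eeShh   [S ::= e S h]
eeShh => eeeShhh   [S ::= e S h]
eeeShhh => eeeeShhhh   [S ::= e S h]
eeeeShhhh => eeeeeShhhhh   [S ::= e S h]
eeeeeShhhhh => eeeeeeShhhhhh   [S ::= e S h]
eeeeeeShhhhhh => eeeeeeehhhhhhh   [S ::= e h]

S => eSh => eeShh => eeeShhh => eeeeShhhh => eeeeeShhhhh => eeeeeeShhhhhh => eeeeeeehhhhhhh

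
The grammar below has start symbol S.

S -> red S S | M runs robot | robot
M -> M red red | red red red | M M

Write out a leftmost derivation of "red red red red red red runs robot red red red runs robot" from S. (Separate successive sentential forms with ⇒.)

S ⇒ red S S ⇒ red M runs robot S ⇒ red M red red runs robot S ⇒ red red red red red red runs robot S ⇒ red red red red red red runs robot M runs robot ⇒ red red red red red red runs robot red red red runs robot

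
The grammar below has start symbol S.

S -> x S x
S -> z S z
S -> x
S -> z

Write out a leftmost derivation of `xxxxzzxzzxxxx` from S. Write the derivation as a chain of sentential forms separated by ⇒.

S ⇒ xSx ⇒ xxSxx ⇒ xxxSxxx ⇒ xxxxSxxxx ⇒ xxxxzSzxxxx ⇒ xxxxzzSzzxxxx ⇒ xxxxzzxzzxxxx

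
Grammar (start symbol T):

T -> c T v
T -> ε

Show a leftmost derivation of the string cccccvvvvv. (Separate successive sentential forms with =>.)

T => cTv => ccTvv => cccTvvv => ccccTvvvv => cccccTvvvvv => cccccvvvvv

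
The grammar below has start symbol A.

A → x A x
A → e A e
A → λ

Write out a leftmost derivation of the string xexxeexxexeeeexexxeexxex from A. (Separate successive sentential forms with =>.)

A => xAx => xeAex => xexAxex => xexxAxxex => xexxeAexxex => xexxeeAeexxex => xexxeexAxeexxex => xexxeexxAxxeexxex => xexxeexxeAexxeexxex => xexxeexxexAxexxeexxex => xexxeexxexeAexexxeexxex => xexxeexxexeeAeexexxeexxex => xexxeexxexeeeexexxeexxex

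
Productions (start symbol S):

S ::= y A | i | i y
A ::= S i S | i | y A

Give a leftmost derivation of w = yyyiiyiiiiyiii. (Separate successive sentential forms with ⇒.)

S ⇒ yA   [S ::= y A]
yA ⇒ ySiS   [A ::= S i S]
ySiS ⇒ yyAiS   [S ::= y A]
yyAiS ⇒ yySiSiS   [A ::= S i S]
yySiSiS ⇒ yyyAiSiS   [S ::= y A]
yyyAiSiS ⇒ yyySiSiSiS   [A ::= S i S]
yyySiSiSiS ⇒ yyyiiSiSiS   [S ::= i]
yyyiiSiSiS ⇒ yyyiiyAiSiS   [S ::= y A]
yyyiiyAiSiS ⇒ yyyiiySiSiSiS   [A ::= S i S]
yyyiiySiSiSiS ⇒ yyyiiyiiSiSiS   [S ::= i]
yyyiiyiiSiSiS ⇒ yyyiiyiiiiSiS   [S ::= i]
yyyiiyiiiiSiS ⇒ yyyiiyiiiiyAiS   [S ::= y A]
yyyiiyiiiiyAiS ⇒ yyyiiyiiiiyiiS   [A ::= i]
yyyiiyiiiiyiiS ⇒ yyyiiyiiiiyiii   [S ::= i]

S⇒yA⇒ySiS⇒yyAiS⇒yySiSiS⇒yyyAiSiS⇒yyySiSiSiS⇒yyyiiSiSiS⇒yyyiiyAiSiS⇒yyyiiySiSiSiS⇒yyyiiyiiSiSiS⇒yyyiiyiiiiSiS⇒yyyiiyiiiiyAiS⇒yyyiiyiiiiyiiS⇒yyyiiyiiiiyiii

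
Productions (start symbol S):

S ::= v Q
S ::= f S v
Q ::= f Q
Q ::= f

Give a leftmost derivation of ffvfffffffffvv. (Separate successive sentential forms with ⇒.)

S ⇒ fSv ⇒ ffSvv ⇒ ffvQvv ⇒ ffvfQvv ⇒ ffvffQvv ⇒ ffvfffQvv ⇒ ffvffffQvv ⇒ ffvfffffQvv ⇒ ffvffffffQvv ⇒ ffvfffffffQvv ⇒ ffvffffffffQvv ⇒ ffvfffffffffvv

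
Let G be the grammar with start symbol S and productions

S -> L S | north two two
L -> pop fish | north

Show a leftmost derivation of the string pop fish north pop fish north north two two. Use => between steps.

S => L S   [S -> L S]
L S => pop fish S   [L -> pop fish]
pop fish S => pop fish L S   [S -> L S]
pop fish L S => pop fish north S   [L -> north]
pop fish north S => pop fish north L S   [S -> L S]
pop fish north L S => pop fish north pop fish S   [L -> pop fish]
pop fish north pop fish S => pop fish north pop fish L S   [S -> L S]
pop fish north pop fish L S => pop fish north pop fish north S   [L -> north]
pop fish north pop fish north S => pop fish north pop fish north north two two   [S -> north two two]

S => L S => pop fish S => pop fish L S => pop fish north S => pop fish north L S => pop fish north pop fish S => pop fish north pop fish L S => pop fish north pop fish north S => pop fish north pop fish north north two two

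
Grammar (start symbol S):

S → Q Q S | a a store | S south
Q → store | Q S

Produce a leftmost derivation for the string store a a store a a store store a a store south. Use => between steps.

S => S south => Q Q S south => Q S Q S south => Q S S Q S south => store S S Q S south => store a a store S Q S south => store a a store a a store Q S south => store a a store a a store store S south => store a a store a a store store a a store south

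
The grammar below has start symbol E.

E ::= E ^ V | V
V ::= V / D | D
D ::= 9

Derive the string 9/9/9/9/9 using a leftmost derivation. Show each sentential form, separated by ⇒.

E ⇒ V   [E ::= V]
V ⇒ V/D   [V ::= V / D]
V/D ⇒ V/D/D   [V ::= V / D]
V/D/D ⇒ V/D/D/D   [V ::= V / D]
V/D/D/D ⇒ V/D/D/D/D   [V ::= V / D]
V/D/D/D/D ⇒ D/D/D/D/D   [V ::= D]
D/D/D/D/D ⇒ 9/D/D/D/D   [D ::= 9]
9/D/D/D/D ⇒ 9/9/D/D/D   [D ::= 9]
9/9/D/D/D ⇒ 9/9/9/D/D   [D ::= 9]
9/9/9/D/D ⇒ 9/9/9/9/D   [D ::= 9]
9/9/9/9/D ⇒ 9/9/9/9/9   [D ::= 9]

E ⇒ V ⇒ V/D ⇒ V/D/D ⇒ V/D/D/D ⇒ V/D/D/D/D ⇒ D/D/D/D/D ⇒ 9/D/D/D/D ⇒ 9/9/D/D/D ⇒ 9/9/9/D/D ⇒ 9/9/9/9/D ⇒ 9/9/9/9/9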